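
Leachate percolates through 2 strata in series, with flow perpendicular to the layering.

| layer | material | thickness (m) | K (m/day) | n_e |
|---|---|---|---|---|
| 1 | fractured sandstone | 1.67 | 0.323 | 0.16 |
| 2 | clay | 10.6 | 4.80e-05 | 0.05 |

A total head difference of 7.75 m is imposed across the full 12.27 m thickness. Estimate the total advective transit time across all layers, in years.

With flow normal to the layers, continuity requires the same specific discharge q through every layer.
Σ(b_i/K_i) = 1.67/0.323 + 10.6/4.80e-05 = 2.208e+05 d.
q = Δh / Σ(b_i/K_i) = 7.75 / 2.208e+05 = 3.509e-05 m/day.
In each layer the seepage velocity is v_i = q/n_i, so the layer transit time is t_i = b_i·n_i / q:
  layer 1 (fractured sandstone): t_1 = 1.67 × 0.16 / 3.509e-05 = 7614 d
  layer 2 (clay): t_2 = 10.6 × 0.05 / 3.509e-05 = 15103 d
Total t = Σ t_i = 22716 days = 62.19 years.

62.2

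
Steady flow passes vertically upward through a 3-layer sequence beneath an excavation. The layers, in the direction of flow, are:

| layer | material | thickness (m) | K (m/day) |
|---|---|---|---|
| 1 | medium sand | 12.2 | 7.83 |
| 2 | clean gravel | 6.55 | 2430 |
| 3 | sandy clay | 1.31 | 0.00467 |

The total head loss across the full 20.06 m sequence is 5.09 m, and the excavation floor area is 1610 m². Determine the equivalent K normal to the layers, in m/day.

0.0711

Flow is perpendicular to layering, so the layers act in series and the equivalent K is the thickness-weighted harmonic mean.
Total thickness L = 12.2 + 6.55 + 1.31 = 20.06 m.
Σ(b_i/K_i) = 12.2/7.83 + 6.55/2430 + 1.31/0.00467 = 282.1 d.
K_eq = L / Σ(b_i/K_i) = 20.06 / 282.1 = 0.07112 m/day.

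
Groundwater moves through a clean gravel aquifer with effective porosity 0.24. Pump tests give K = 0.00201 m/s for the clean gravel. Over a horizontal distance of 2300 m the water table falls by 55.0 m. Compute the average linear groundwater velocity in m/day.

17.3

Convert K: 0.00201 m/s × 86400 = 173.7 m/day.
Hydraulic gradient i = Δh / L = 55.0 / 2300 = 0.02391.
Darcy flux q = K · i = 173.7 × 0.02391 = 4.153 m/day.
Seepage velocity v = q / n_e = 4.153 / 0.24 = 17.30 m/day.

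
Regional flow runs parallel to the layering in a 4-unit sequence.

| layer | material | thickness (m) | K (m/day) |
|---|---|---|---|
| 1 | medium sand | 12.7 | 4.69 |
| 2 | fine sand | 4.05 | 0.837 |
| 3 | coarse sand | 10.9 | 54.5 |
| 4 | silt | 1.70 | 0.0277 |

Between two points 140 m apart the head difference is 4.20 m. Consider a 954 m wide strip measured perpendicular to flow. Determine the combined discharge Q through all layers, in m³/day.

18800

Flow is parallel to layering, so each bed carries its own Darcy discharge and the transmissivities add.
Σ(K_i·b_i) = 4.69×12.7 + 0.837×4.05 + 54.5×10.9 + 0.0277×1.70 = 657.0 m²/day.
Hydraulic gradient i = Δh / L = 4.20 / 140 = 0.03000.
Q = Σ(K_i·b_i) · W · i = 657.0 × 954 × 0.03000 = 18805 m³/day.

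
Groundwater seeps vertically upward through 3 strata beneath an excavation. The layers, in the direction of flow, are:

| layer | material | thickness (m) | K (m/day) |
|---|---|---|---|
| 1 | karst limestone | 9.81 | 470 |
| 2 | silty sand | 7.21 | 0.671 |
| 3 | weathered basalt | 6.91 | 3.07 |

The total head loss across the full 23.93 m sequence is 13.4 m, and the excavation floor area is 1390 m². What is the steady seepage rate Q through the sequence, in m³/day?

1430

Flow is perpendicular to layering, so the layers act in series and the equivalent K is the thickness-weighted harmonic mean.
Total thickness L = 9.81 + 7.21 + 6.91 = 23.93 m.
Σ(b_i/K_i) = 9.81/470 + 7.21/0.671 + 6.91/3.07 = 13.02 d.
K_eq = L / Σ(b_i/K_i) = 23.93 / 13.02 = 1.838 m/day.
Q = K_eq · A · (Δh/L) = 1.838 × 1390 × (13.4/23.93) = 1431 m³/day.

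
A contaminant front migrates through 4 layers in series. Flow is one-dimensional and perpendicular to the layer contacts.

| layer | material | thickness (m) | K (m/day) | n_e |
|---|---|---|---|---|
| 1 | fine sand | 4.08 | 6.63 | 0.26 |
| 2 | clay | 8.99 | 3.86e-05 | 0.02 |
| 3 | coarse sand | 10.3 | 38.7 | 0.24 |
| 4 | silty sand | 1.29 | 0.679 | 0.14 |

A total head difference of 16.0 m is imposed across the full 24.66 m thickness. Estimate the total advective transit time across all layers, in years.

155

With flow normal to the layers, continuity requires the same specific discharge q through every layer.
Σ(b_i/K_i) = 4.08/6.63 + 8.99/3.86e-05 + 10.3/38.7 + 1.29/0.679 = 2.329e+05 d.
q = Δh / Σ(b_i/K_i) = 16.0 / 2.329e+05 = 6.870e-05 m/day.
In each layer the seepage velocity is v_i = q/n_i, so the layer transit time is t_i = b_i·n_i / q:
  layer 1 (fine sand): t_1 = 4.08 × 0.26 / 6.870e-05 = 15442 d
  layer 2 (clay): t_2 = 8.99 × 0.02 / 6.870e-05 = 2617 d
  layer 3 (coarse sand): t_3 = 10.3 × 0.24 / 6.870e-05 = 35984 d
  layer 4 (silty sand): t_4 = 1.29 × 0.14 / 6.870e-05 = 2629 d
Total t = Σ t_i = 56671 days = 155.2 years.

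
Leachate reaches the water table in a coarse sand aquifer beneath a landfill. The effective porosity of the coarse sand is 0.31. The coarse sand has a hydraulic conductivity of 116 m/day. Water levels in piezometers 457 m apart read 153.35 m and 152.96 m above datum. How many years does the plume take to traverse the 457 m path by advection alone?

3.92

Hydraulic gradient i = (153.35 − 152.96) / 457 = 0.39 / 457 = 0.0008534.
Darcy flux q = K · i = 116.0 × 0.0008534 = 0.09899 m/day.
Seepage velocity v = q / n_e = 0.09899 / 0.31 = 0.3193 m/day.
Travel time t = L / v = 457 / 0.3193 = 1431 days = 3.918 years.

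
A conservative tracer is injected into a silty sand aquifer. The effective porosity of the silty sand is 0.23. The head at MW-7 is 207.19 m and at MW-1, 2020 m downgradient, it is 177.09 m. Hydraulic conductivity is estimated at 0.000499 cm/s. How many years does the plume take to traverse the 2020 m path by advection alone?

Convert K: 0.000499 cm/s × 864 = 0.4311 m/day.
Hydraulic gradient i = (207.19 − 177.09) / 2020 = 30.1 / 2020 = 0.01490.
Darcy flux q = K · i = 0.4311 × 0.01490 = 0.006424 m/day.
Seepage velocity v = q / n_e = 0.006424 / 0.23 = 0.02793 m/day.
Travel time t = L / v = 2020 / 0.02793 = 72319 days = 198.0 years.

198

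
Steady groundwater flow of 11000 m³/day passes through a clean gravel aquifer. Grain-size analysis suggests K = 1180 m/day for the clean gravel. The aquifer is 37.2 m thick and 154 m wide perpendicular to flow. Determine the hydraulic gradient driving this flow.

Cross-sectional area A = 154 × 37.2 = 5729 m².
From Q = K·A·i, i = Q / (K·A) = 11000 / (1180 × 5729) = 0.001627.

0.00163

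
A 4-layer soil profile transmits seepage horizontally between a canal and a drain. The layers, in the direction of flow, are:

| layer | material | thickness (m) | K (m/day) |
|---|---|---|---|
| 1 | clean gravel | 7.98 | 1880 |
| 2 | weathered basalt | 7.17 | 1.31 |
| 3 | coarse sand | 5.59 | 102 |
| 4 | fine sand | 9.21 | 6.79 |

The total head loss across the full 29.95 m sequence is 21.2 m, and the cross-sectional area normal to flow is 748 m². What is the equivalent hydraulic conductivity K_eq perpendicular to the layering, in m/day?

Flow is perpendicular to layering, so the layers act in series and the equivalent K is the thickness-weighted harmonic mean.
Total thickness L = 7.98 + 7.17 + 5.59 + 9.21 = 29.95 m.
Σ(b_i/K_i) = 7.98/1880 + 7.17/1.31 + 5.59/102 + 9.21/6.79 = 6.889 d.
K_eq = L / Σ(b_i/K_i) = 29.95 / 6.889 = 4.348 m/day.

4.35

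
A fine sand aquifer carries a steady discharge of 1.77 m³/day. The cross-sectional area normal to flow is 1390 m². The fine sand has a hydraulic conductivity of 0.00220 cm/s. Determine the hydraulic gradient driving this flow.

0.000670

Convert K: 0.00220 cm/s × 864 = 1.901 m/day.
From Q = K·A·i, i = Q / (K·A) = 1.77 / (1.901 × 1390) = 0.0006699.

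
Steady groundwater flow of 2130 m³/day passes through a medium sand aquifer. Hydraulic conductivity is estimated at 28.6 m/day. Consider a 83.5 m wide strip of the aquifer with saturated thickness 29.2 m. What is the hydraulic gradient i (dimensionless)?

Cross-sectional area A = 83.5 × 29.2 = 2438 m².
From Q = K·A·i, i = Q / (K·A) = 2130 / (28.60 × 2438) = 0.03055.

0.0305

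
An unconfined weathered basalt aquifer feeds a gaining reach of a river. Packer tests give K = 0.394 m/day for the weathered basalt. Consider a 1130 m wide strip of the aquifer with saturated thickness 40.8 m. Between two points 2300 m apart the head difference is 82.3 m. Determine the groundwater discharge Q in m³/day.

Cross-sectional area A = 1130 × 40.8 = 46104 m².
Hydraulic gradient i = Δh / L = 82.3 / 2300 = 0.03578.
Darcy's law: Q = K · A · i = 0.3940 × 46104 × 0.03578 = 650.0 m³/day.

650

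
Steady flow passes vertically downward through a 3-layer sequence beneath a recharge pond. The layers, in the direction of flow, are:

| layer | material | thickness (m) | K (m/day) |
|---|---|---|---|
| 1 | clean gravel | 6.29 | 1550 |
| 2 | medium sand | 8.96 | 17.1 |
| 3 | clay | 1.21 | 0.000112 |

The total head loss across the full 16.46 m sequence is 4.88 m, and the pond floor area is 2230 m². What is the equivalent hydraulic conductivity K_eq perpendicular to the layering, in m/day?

0.00152

Flow is perpendicular to layering, so the layers act in series and the equivalent K is the thickness-weighted harmonic mean.
Total thickness L = 6.29 + 8.96 + 1.21 = 16.46 m.
Σ(b_i/K_i) = 6.29/1550 + 8.96/17.1 + 1.21/0.000112 = 10804 d.
K_eq = L / Σ(b_i/K_i) = 16.46 / 10804 = 0.001523 m/day.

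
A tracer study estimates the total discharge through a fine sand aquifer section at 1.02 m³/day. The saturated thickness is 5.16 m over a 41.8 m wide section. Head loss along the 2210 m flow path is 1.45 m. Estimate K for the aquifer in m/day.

7.21

Cross-sectional area A = 41.8 × 5.16 = 215.7 m².
Hydraulic gradient i = Δh / L = 1.45 / 2210 = 0.0006561.
From Q = K·A·i, K = Q / (A·i) = 1.02 / (215.7 × 0.0006561) = 7.208 m/day.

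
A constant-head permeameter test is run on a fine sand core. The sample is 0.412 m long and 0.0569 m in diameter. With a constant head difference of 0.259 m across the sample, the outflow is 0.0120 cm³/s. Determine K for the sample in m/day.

Cross-sectional area A = π·(d/2)² = π × (0.0569/2)² = 0.002543 m².
Convert discharge: 0.0120 cm³/s = 1.200e-08 m³/s.
Darcy's law rearranged: K = Q·L / (A·Δh) = 1.200e-08 × 0.412 / (0.002543 × 0.259) = 7.507e-06 m/s = 0.6486 m/day.

0.649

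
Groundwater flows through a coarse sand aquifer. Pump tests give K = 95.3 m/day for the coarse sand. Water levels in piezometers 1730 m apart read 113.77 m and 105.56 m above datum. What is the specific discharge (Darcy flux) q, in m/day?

0.452

Hydraulic gradient i = (113.77 − 105.56) / 1730 = 8.21 / 1730 = 0.004746.
Specific discharge q = K · i = 95.30 × 0.004746 = 0.4523 m/day.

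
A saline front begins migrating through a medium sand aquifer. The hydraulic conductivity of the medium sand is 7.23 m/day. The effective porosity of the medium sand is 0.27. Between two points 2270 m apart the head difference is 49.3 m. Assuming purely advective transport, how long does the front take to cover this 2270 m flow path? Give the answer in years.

Hydraulic gradient i = Δh / L = 49.3 / 2270 = 0.02172.
Darcy flux q = K · i = 7.230 × 0.02172 = 0.1570 m/day.
Seepage velocity v = q / n_e = 0.1570 / 0.27 = 0.5816 m/day.
Travel time t = L / v = 2270 / 0.5816 = 3903 days = 10.69 years.

10.7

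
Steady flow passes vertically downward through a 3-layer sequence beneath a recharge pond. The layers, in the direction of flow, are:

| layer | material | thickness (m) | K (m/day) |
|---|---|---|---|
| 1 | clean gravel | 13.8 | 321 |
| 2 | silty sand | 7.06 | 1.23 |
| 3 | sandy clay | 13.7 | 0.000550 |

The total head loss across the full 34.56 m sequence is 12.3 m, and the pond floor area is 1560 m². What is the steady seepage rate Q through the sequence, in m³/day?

Flow is perpendicular to layering, so the layers act in series and the equivalent K is the thickness-weighted harmonic mean.
Total thickness L = 13.8 + 7.06 + 13.7 = 34.56 m.
Σ(b_i/K_i) = 13.8/321 + 7.06/1.23 + 13.7/0.000550 = 24915 d.
K_eq = L / Σ(b_i/K_i) = 34.56 / 24915 = 0.001387 m/day.
Q = K_eq · A · (Δh/L) = 0.001387 × 1560 × (12.3/34.56) = 0.7701 m³/day.

0.770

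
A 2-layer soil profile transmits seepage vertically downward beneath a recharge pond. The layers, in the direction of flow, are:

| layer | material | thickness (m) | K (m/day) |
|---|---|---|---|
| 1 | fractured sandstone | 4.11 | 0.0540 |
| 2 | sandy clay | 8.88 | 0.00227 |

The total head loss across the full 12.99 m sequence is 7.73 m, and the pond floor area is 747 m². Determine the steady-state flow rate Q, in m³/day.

1.45

Flow is perpendicular to layering, so the layers act in series and the equivalent K is the thickness-weighted harmonic mean.
Total thickness L = 4.11 + 8.88 = 12.99 m.
Σ(b_i/K_i) = 4.11/0.0540 + 8.88/0.00227 = 3988 d.
K_eq = L / Σ(b_i/K_i) = 12.99 / 3988 = 0.003257 m/day.
Q = K_eq · A · (Δh/L) = 0.003257 × 747 × (7.73/12.99) = 1.448 m³/day.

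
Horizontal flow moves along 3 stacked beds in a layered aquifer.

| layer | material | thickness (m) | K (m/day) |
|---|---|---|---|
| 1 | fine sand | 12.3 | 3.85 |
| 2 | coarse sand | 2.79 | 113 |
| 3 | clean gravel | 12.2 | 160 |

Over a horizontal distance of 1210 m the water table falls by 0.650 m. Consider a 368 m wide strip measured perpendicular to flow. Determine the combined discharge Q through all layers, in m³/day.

458

Flow is parallel to layering, so each bed carries its own Darcy discharge and the transmissivities add.
Σ(K_i·b_i) = 3.85×12.3 + 113×2.79 + 160×12.2 = 2315 m²/day.
Hydraulic gradient i = Δh / L = 0.650 / 1210 = 0.0005372.
Q = Σ(K_i·b_i) · W · i = 2315 × 368 × 0.0005372 = 457.6 m³/day.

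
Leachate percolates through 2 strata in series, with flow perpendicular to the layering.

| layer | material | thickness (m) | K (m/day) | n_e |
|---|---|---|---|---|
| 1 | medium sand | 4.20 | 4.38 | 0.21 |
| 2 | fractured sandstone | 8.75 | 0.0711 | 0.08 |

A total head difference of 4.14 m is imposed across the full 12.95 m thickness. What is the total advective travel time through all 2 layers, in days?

With flow normal to the layers, continuity requires the same specific discharge q through every layer.
Σ(b_i/K_i) = 4.20/4.38 + 8.75/0.0711 = 124.0 d.
q = Δh / Σ(b_i/K_i) = 4.14 / 124.0 = 0.03338 m/day.
In each layer the seepage velocity is v_i = q/n_i, so the layer transit time is t_i = b_i·n_i / q:
  layer 1 (medium sand): t_1 = 4.20 × 0.21 / 0.03338 = 26.42 d
  layer 2 (fractured sandstone): t_2 = 8.75 × 0.08 / 0.03338 = 20.97 d
Total t = Σ t_i = 47.39 days.

47.4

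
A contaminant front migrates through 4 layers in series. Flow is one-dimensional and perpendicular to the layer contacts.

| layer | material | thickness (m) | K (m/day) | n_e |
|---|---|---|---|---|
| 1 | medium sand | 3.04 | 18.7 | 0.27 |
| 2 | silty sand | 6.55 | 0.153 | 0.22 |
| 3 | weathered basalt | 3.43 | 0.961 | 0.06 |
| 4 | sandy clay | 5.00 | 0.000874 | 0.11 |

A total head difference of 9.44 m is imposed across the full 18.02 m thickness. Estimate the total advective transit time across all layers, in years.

With flow normal to the layers, continuity requires the same specific discharge q through every layer.
Σ(b_i/K_i) = 3.04/18.7 + 6.55/0.153 + 3.43/0.961 + 5.00/0.000874 = 5767 d.
q = Δh / Σ(b_i/K_i) = 9.44 / 5767 = 0.001637 m/day.
In each layer the seepage velocity is v_i = q/n_i, so the layer transit time is t_i = b_i·n_i / q:
  layer 1 (medium sand): t_1 = 3.04 × 0.27 / 0.001637 = 501.5 d
  layer 2 (silty sand): t_2 = 6.55 × 0.22 / 0.001637 = 880.4 d
  layer 3 (weathered basalt): t_3 = 3.43 × 0.06 / 0.001637 = 125.7 d
  layer 4 (sandy clay): t_4 = 5.00 × 0.11 / 0.001637 = 336.0 d
Total t = Σ t_i = 1844 days = 5.048 years.

5.05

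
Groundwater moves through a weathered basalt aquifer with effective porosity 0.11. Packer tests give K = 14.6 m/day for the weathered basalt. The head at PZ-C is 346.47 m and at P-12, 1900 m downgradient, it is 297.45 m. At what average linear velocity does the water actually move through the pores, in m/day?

3.42

Hydraulic gradient i = (346.47 − 297.45) / 1900 = 49.02 / 1900 = 0.02580.
Darcy flux q = K · i = 14.60 × 0.02580 = 0.3767 m/day.
Seepage velocity v = q / n_e = 0.3767 / 0.11 = 3.424 m/day.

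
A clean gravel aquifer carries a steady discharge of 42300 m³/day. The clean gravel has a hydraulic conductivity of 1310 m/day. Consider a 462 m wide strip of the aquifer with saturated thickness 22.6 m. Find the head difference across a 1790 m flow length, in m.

Cross-sectional area A = 462 × 22.6 = 10441 m².
From Q = K·A·i, i = Q / (K·A) = 42300 / (1310 × 10441) = 0.003093.
Head loss Δh = i · L = 0.003093 × 1790 = 5.536 m.

5.54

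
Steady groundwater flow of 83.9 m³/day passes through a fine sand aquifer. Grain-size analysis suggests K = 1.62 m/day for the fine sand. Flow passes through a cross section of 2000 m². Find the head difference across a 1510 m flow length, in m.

From Q = K·A·i, i = Q / (K·A) = 83.9 / (1.620 × 2000) = 0.02590.
Head loss Δh = i · L = 0.02590 × 1510 = 39.10 m.

39.1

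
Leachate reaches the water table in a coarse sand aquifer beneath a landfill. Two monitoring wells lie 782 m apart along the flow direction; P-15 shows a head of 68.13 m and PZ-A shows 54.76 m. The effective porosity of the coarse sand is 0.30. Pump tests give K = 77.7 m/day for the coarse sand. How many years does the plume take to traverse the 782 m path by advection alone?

Hydraulic gradient i = (68.13 − 54.76) / 782 = 13.37 / 782 = 0.01710.
Darcy flux q = K · i = 77.70 × 0.01710 = 1.328 m/day.
Seepage velocity v = q / n_e = 1.328 / 0.30 = 4.428 m/day.
Travel time t = L / v = 782 / 4.428 = 176.6 days = 0.4835 years.

0.483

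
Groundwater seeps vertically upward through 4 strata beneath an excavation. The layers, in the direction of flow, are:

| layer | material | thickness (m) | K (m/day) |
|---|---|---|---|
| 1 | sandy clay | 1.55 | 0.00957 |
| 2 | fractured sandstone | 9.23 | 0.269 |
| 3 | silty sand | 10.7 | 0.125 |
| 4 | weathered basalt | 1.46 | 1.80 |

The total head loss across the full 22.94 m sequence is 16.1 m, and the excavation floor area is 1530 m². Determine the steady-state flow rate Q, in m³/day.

87.1

Flow is perpendicular to layering, so the layers act in series and the equivalent K is the thickness-weighted harmonic mean.
Total thickness L = 1.55 + 9.23 + 10.7 + 1.46 = 22.94 m.
Σ(b_i/K_i) = 1.55/0.00957 + 9.23/0.269 + 10.7/0.125 + 1.46/1.80 = 282.7 d.
K_eq = L / Σ(b_i/K_i) = 22.94 / 282.7 = 0.08115 m/day.
Q = K_eq · A · (Δh/L) = 0.08115 × 1530 × (16.1/22.94) = 87.14 m³/day.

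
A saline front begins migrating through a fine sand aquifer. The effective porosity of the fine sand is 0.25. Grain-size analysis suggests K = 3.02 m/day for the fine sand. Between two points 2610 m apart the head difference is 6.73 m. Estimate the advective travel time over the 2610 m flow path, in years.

Hydraulic gradient i = Δh / L = 6.73 / 2610 = 0.002579.
Darcy flux q = K · i = 3.020 × 0.002579 = 0.007787 m/day.
Seepage velocity v = q / n_e = 0.007787 / 0.25 = 0.03115 m/day.
Travel time t = L / v = 2610 / 0.03115 = 83791 days = 229.4 years.

229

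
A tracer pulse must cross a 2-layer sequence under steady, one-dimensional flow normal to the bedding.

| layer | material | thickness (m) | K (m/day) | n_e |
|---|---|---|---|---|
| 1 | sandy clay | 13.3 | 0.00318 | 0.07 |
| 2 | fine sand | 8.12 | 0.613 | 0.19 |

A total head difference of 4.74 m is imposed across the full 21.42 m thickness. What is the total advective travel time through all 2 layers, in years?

6.00

With flow normal to the layers, continuity requires the same specific discharge q through every layer.
Σ(b_i/K_i) = 13.3/0.00318 + 8.12/0.613 = 4196 d.
q = Δh / Σ(b_i/K_i) = 4.74 / 4196 = 0.001130 m/day.
In each layer the seepage velocity is v_i = q/n_i, so the layer transit time is t_i = b_i·n_i / q:
  layer 1 (sandy clay): t_1 = 13.3 × 0.07 / 0.001130 = 824.1 d
  layer 2 (fine sand): t_2 = 8.12 × 0.19 / 0.001130 = 1366 d
Total t = Σ t_i = 2190 days = 5.995 years.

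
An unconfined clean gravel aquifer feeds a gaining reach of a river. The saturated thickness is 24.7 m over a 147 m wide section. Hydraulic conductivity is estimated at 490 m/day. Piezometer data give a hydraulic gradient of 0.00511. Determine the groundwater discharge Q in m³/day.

9090

Cross-sectional area A = 147 × 24.7 = 3631 m².
Hydraulic gradient i = 0.00511.
Darcy's law: Q = K · A · i = 490.0 × 3631 × 0.005110 = 9091 m³/day.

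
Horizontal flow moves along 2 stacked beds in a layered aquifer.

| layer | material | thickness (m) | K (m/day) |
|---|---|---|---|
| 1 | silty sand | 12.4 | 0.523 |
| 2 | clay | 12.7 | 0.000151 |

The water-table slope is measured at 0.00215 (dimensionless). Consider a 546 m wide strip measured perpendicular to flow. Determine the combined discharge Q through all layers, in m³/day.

7.62

Flow is parallel to layering, so each bed carries its own Darcy discharge and the transmissivities add.
Σ(K_i·b_i) = 0.523×12.4 + 0.000151×12.7 = 6.487 m²/day.
Hydraulic gradient i = 0.00215.
Q = Σ(K_i·b_i) · W · i = 6.487 × 546 × 0.002150 = 7.615 m³/day.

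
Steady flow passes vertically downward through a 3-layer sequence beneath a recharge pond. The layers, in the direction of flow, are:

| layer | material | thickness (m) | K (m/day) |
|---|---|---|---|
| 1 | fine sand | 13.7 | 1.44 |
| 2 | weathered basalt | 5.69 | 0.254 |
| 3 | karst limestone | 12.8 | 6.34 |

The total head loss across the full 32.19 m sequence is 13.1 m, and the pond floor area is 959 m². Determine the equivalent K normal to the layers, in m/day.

Flow is perpendicular to layering, so the layers act in series and the equivalent K is the thickness-weighted harmonic mean.
Total thickness L = 13.7 + 5.69 + 12.8 = 32.19 m.
Σ(b_i/K_i) = 13.7/1.44 + 5.69/0.254 + 12.8/6.34 = 33.93 d.
K_eq = L / Σ(b_i/K_i) = 32.19 / 33.93 = 0.9486 m/day.

0.949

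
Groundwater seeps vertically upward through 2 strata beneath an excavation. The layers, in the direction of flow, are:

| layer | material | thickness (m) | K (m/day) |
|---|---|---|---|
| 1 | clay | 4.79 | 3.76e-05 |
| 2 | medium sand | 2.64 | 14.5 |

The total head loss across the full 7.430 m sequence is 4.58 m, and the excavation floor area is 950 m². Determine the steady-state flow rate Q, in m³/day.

Flow is perpendicular to layering, so the layers act in series and the equivalent K is the thickness-weighted harmonic mean.
Total thickness L = 4.79 + 2.64 = 7.430 m.
Σ(b_i/K_i) = 4.79/3.76e-05 + 2.64/14.5 = 1.274e+05 d.
K_eq = L / Σ(b_i/K_i) = 7.430 / 1.274e+05 = 5.832e-05 m/day.
Q = K_eq · A · (Δh/L) = 5.832e-05 × 950 × (4.58/7.430) = 0.03415 m³/day.

0.0342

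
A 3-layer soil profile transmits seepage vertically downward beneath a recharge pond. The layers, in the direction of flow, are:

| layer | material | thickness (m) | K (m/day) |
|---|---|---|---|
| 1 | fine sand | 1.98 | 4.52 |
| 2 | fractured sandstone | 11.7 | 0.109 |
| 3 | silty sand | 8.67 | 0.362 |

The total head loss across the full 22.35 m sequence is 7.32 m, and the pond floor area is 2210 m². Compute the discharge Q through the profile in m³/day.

123

Flow is perpendicular to layering, so the layers act in series and the equivalent K is the thickness-weighted harmonic mean.
Total thickness L = 1.98 + 11.7 + 8.67 = 22.35 m.
Σ(b_i/K_i) = 1.98/4.52 + 11.7/0.109 + 8.67/0.362 = 131.7 d.
K_eq = L / Σ(b_i/K_i) = 22.35 / 131.7 = 0.1697 m/day.
Q = K_eq · A · (Δh/L) = 0.1697 × 2210 × (7.32/22.35) = 122.8 m³/day.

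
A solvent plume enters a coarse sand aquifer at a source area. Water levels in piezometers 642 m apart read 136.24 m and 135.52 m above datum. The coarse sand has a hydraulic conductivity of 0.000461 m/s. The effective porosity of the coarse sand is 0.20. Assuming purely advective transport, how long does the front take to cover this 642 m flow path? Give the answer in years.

Convert K: 0.000461 m/s × 86400 = 39.83 m/day.
Hydraulic gradient i = (136.24 − 135.52) / 642 = 0.72 / 642 = 0.001121.
Darcy flux q = K · i = 39.83 × 0.001121 = 0.04467 m/day.
Seepage velocity v = q / n_e = 0.04467 / 0.20 = 0.2233 m/day.
Travel time t = L / v = 642 / 0.2233 = 2874 days = 7.870 years.

7.87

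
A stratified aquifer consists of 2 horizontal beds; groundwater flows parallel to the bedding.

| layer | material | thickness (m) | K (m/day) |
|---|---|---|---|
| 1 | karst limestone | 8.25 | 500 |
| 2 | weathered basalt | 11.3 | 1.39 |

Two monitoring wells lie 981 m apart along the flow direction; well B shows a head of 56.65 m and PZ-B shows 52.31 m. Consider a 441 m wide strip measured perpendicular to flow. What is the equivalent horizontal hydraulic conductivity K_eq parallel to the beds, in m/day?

Flow is parallel to layering, so each bed carries its own Darcy discharge and the transmissivities add.
Σ(K_i·b_i) = 500×8.25 + 1.39×11.3 = 4141 m²/day.
Total thickness b = 19.55 m, so K_eq = Σ(K_i·b_i)/b = 211.8 m/day.

212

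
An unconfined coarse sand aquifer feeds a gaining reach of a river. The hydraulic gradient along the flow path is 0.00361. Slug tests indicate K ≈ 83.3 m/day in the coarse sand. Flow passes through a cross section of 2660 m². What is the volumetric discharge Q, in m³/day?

Hydraulic gradient i = 0.00361.
Darcy's law: Q = K · A · i = 83.30 × 2660 × 0.003610 = 799.9 m³/day.

800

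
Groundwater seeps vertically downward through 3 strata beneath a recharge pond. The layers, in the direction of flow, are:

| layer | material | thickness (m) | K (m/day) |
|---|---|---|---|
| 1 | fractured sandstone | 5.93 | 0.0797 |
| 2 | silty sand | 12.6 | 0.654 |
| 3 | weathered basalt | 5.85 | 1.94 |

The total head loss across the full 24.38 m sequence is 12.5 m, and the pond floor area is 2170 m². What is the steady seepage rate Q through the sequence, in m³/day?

281

Flow is perpendicular to layering, so the layers act in series and the equivalent K is the thickness-weighted harmonic mean.
Total thickness L = 5.93 + 12.6 + 5.85 = 24.38 m.
Σ(b_i/K_i) = 5.93/0.0797 + 12.6/0.654 + 5.85/1.94 = 96.69 d.
K_eq = L / Σ(b_i/K_i) = 24.38 / 96.69 = 0.2522 m/day.
Q = K_eq · A · (Δh/L) = 0.2522 × 2170 × (12.5/24.38) = 280.5 m³/day.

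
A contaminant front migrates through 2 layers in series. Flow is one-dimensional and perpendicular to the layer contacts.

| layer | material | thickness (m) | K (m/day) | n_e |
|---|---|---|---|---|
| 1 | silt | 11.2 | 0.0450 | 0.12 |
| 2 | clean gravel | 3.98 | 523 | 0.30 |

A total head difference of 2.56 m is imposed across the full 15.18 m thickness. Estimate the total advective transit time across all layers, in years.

With flow normal to the layers, continuity requires the same specific discharge q through every layer.
Σ(b_i/K_i) = 11.2/0.0450 + 3.98/523 = 248.9 d.
q = Δh / Σ(b_i/K_i) = 2.56 / 248.9 = 0.01029 m/day.
In each layer the seepage velocity is v_i = q/n_i, so the layer transit time is t_i = b_i·n_i / q:
  layer 1 (silt): t_1 = 11.2 × 0.12 / 0.01029 = 130.7 d
  layer 2 (clean gravel): t_2 = 3.98 × 0.30 / 0.01029 = 116.1 d
Total t = Σ t_i = 246.8 days = 0.6756 years.

0.676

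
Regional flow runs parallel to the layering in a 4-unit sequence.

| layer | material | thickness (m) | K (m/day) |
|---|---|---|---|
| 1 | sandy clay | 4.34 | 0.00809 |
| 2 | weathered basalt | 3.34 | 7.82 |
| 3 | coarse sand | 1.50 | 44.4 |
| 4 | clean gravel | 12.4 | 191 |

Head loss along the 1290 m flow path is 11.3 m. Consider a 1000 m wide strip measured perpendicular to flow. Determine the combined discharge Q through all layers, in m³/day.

21600

Flow is parallel to layering, so each bed carries its own Darcy discharge and the transmissivities add.
Σ(K_i·b_i) = 0.00809×4.34 + 7.82×3.34 + 44.4×1.50 + 191×12.4 = 2461 m²/day.
Hydraulic gradient i = Δh / L = 11.3 / 1290 = 0.008760.
Q = Σ(K_i·b_i) · W · i = 2461 × 1000 × 0.008760 = 21559 m³/day.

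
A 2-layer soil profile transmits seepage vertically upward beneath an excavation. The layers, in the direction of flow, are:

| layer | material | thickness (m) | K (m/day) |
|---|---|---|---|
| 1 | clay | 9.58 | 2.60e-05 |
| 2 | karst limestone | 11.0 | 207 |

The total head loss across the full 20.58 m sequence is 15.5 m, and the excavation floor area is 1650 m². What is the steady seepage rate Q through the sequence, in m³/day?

0.0694

Flow is perpendicular to layering, so the layers act in series and the equivalent K is the thickness-weighted harmonic mean.
Total thickness L = 9.58 + 11.0 = 20.58 m.
Σ(b_i/K_i) = 9.58/2.60e-05 + 11.0/207 = 3.685e+05 d.
K_eq = L / Σ(b_i/K_i) = 20.58 / 3.685e+05 = 5.585e-05 m/day.
Q = K_eq · A · (Δh/L) = 5.585e-05 × 1650 × (15.5/20.58) = 0.06941 m³/day.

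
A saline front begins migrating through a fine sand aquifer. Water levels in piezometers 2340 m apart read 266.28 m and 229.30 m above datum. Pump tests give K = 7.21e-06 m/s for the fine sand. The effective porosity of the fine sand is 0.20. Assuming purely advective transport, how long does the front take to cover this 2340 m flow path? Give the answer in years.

130

Convert K: 7.21e-06 m/s × 86400 = 0.6229 m/day.
Hydraulic gradient i = (266.28 − 229.30) / 2340 = 36.98 / 2340 = 0.01580.
Darcy flux q = K · i = 0.6229 × 0.01580 = 0.009845 m/day.
Seepage velocity v = q / n_e = 0.009845 / 0.20 = 0.04922 m/day.
Travel time t = L / v = 2340 / 0.04922 = 47539 days = 130.2 years.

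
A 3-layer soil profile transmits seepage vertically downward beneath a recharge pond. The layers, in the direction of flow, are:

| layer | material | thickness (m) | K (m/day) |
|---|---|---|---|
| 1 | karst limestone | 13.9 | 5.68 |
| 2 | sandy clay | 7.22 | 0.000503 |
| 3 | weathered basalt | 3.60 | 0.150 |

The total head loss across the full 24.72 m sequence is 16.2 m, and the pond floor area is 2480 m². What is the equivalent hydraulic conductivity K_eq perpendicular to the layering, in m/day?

0.00172

Flow is perpendicular to layering, so the layers act in series and the equivalent K is the thickness-weighted harmonic mean.
Total thickness L = 13.9 + 7.22 + 3.60 = 24.72 m.
Σ(b_i/K_i) = 13.9/5.68 + 7.22/0.000503 + 3.60/0.150 = 14380 d.
K_eq = L / Σ(b_i/K_i) = 24.72 / 14380 = 0.001719 m/day.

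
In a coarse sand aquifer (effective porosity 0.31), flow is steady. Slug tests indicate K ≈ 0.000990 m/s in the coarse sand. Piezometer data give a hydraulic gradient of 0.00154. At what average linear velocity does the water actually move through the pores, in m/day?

Convert K: 0.000990 m/s × 86400 = 85.54 m/day.
Hydraulic gradient i = 0.00154.
Darcy flux q = K · i = 85.54 × 0.001540 = 0.1317 m/day.
Seepage velocity v = q / n_e = 0.1317 / 0.31 = 0.4249 m/day.

0.425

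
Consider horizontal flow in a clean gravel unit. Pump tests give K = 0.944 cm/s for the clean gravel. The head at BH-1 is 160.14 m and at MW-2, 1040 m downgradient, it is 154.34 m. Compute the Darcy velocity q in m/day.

Convert K: 0.944 cm/s × 864 = 815.6 m/day.
Hydraulic gradient i = (160.14 − 154.34) / 1040 = 5.8 / 1040 = 0.005577.
Specific discharge q = K · i = 815.6 × 0.005577 = 4.549 m/day.

4.55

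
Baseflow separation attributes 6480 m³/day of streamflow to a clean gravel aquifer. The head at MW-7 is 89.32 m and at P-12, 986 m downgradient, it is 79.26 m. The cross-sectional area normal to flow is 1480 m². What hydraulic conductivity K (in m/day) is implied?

Hydraulic gradient i = (89.32 − 79.26) / 986 = 10.06 / 986 = 0.01020.
From Q = K·A·i, K = Q / (A·i) = 6480 / (1480 × 0.01020) = 429.1 m/day.

429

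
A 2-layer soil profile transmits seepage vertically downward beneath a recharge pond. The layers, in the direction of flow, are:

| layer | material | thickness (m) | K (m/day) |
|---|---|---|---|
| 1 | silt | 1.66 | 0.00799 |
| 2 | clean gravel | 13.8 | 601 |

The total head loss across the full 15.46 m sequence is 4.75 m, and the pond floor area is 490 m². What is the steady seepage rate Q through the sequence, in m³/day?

Flow is perpendicular to layering, so the layers act in series and the equivalent K is the thickness-weighted harmonic mean.
Total thickness L = 1.66 + 13.8 = 15.46 m.
Σ(b_i/K_i) = 1.66/0.00799 + 13.8/601 = 207.8 d.
K_eq = L / Σ(b_i/K_i) = 15.46 / 207.8 = 0.07440 m/day.
Q = K_eq · A · (Δh/L) = 0.07440 × 490 × (4.75/15.46) = 11.20 m³/day.

11.2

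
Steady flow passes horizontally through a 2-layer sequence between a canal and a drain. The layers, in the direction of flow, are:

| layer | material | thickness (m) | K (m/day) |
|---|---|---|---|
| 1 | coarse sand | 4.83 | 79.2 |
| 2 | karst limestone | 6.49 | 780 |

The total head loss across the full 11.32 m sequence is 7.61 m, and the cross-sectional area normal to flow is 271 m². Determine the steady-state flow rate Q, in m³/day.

Flow is perpendicular to layering, so the layers act in series and the equivalent K is the thickness-weighted harmonic mean.
Total thickness L = 4.83 + 6.49 = 11.32 m.
Σ(b_i/K_i) = 4.83/79.2 + 6.49/780 = 0.06931 d.
K_eq = L / Σ(b_i/K_i) = 11.32 / 0.06931 = 163.3 m/day.
Q = K_eq · A · (Δh/L) = 163.3 × 271 × (7.61/11.32) = 29757 m³/day.

29800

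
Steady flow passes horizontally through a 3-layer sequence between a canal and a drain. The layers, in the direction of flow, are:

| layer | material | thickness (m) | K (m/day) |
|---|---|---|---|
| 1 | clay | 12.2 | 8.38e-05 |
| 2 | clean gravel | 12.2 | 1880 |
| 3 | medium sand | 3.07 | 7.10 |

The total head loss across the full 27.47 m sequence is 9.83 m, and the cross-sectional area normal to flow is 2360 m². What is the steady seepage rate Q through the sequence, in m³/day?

0.159

Flow is perpendicular to layering, so the layers act in series and the equivalent K is the thickness-weighted harmonic mean.
Total thickness L = 12.2 + 12.2 + 3.07 = 27.47 m.
Σ(b_i/K_i) = 12.2/8.38e-05 + 12.2/1880 + 3.07/7.10 = 1.456e+05 d.
K_eq = L / Σ(b_i/K_i) = 27.47 / 1.456e+05 = 0.0001887 m/day.
Q = K_eq · A · (Δh/L) = 0.0001887 × 2360 × (9.83/27.47) = 0.1593 m³/day.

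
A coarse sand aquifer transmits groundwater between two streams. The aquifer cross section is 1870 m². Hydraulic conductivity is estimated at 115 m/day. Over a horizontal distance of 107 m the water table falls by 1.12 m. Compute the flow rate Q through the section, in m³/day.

2250

Hydraulic gradient i = Δh / L = 1.12 / 107 = 0.01047.
Darcy's law: Q = K · A · i = 115.0 × 1870 × 0.01047 = 2251 m³/day.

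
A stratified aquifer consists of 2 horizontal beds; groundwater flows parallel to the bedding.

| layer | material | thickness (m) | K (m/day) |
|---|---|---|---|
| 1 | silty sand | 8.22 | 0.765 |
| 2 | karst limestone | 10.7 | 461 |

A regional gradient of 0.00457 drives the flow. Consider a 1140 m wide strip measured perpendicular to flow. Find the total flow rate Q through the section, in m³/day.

Flow is parallel to layering, so each bed carries its own Darcy discharge and the transmissivities add.
Σ(K_i·b_i) = 0.765×8.22 + 461×10.7 = 4939 m²/day.
Hydraulic gradient i = 0.00457.
Q = Σ(K_i·b_i) · W · i = 4939 × 1140 × 0.004570 = 25731 m³/day.

25700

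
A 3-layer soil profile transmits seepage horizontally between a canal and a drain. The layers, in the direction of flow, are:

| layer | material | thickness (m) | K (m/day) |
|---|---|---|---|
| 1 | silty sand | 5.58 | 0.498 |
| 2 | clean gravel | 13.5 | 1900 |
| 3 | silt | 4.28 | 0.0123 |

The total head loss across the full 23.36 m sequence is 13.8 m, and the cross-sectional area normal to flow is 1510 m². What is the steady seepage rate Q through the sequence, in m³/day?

58.0

Flow is perpendicular to layering, so the layers act in series and the equivalent K is the thickness-weighted harmonic mean.
Total thickness L = 5.58 + 13.5 + 4.28 = 23.36 m.
Σ(b_i/K_i) = 5.58/0.498 + 13.5/1900 + 4.28/0.0123 = 359.2 d.
K_eq = L / Σ(b_i/K_i) = 23.36 / 359.2 = 0.06504 m/day.
Q = K_eq · A · (Δh/L) = 0.06504 × 1510 × (13.8/23.36) = 58.02 m³/day.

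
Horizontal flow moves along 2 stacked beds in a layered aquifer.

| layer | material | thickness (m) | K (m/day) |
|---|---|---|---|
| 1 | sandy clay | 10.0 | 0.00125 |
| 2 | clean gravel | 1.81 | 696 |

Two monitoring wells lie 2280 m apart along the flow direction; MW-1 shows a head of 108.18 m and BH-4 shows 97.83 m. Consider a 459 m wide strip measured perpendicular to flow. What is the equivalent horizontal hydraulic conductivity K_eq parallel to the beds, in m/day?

Flow is parallel to layering, so each bed carries its own Darcy discharge and the transmissivities add.
Σ(K_i·b_i) = 0.00125×10.0 + 696×1.81 = 1260 m²/day.
Total thickness b = 11.81 m, so K_eq = Σ(K_i·b_i)/b = 106.7 m/day.

107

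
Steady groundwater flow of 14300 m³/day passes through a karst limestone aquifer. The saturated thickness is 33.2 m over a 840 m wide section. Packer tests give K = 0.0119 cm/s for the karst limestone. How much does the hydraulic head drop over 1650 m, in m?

Convert K: 0.0119 cm/s × 864 = 10.28 m/day.
Cross-sectional area A = 840 × 33.2 = 27888 m².
From Q = K·A·i, i = Q / (K·A) = 14300 / (10.28 × 27888) = 0.04987.
Head loss Δh = i · L = 0.04987 × 1650 = 82.29 m.

82.3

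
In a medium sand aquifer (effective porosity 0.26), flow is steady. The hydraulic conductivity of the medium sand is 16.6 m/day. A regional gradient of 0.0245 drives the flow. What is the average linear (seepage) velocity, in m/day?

Hydraulic gradient i = 0.0245.
Darcy flux q = K · i = 16.60 × 0.02450 = 0.4067 m/day.
Seepage velocity v = q / n_e = 0.4067 / 0.26 = 1.564 m/day.

1.56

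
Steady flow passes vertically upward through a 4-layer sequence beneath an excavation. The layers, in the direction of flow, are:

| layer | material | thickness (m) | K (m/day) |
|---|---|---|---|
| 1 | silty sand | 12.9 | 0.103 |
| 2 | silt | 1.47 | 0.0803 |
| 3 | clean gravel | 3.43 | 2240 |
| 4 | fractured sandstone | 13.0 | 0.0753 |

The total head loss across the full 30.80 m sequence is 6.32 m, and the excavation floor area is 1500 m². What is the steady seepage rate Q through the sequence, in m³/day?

30.0

Flow is perpendicular to layering, so the layers act in series and the equivalent K is the thickness-weighted harmonic mean.
Total thickness L = 12.9 + 1.47 + 3.43 + 13.0 = 30.80 m.
Σ(b_i/K_i) = 12.9/0.103 + 1.47/0.0803 + 3.43/2240 + 13.0/0.0753 = 316.2 d.
K_eq = L / Σ(b_i/K_i) = 30.80 / 316.2 = 0.09741 m/day.
Q = K_eq · A · (Δh/L) = 0.09741 × 1500 × (6.32/30.80) = 29.98 m³/day.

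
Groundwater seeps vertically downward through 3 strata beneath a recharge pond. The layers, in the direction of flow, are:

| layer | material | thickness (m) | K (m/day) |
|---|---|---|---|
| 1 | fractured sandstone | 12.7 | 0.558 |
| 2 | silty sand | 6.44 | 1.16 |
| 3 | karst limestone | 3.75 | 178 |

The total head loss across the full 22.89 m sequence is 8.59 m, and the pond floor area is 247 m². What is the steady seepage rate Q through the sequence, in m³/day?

74.9

Flow is perpendicular to layering, so the layers act in series and the equivalent K is the thickness-weighted harmonic mean.
Total thickness L = 12.7 + 6.44 + 3.75 = 22.89 m.
Σ(b_i/K_i) = 12.7/0.558 + 6.44/1.16 + 3.75/178 = 28.33 d.
K_eq = L / Σ(b_i/K_i) = 22.89 / 28.33 = 0.8079 m/day.
Q = K_eq · A · (Δh/L) = 0.8079 × 247 × (8.59/22.89) = 74.89 m³/day.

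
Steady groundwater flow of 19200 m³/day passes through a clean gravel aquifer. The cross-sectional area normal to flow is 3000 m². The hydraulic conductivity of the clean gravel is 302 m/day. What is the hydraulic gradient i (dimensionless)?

0.0212

From Q = K·A·i, i = Q / (K·A) = 19200 / (302.0 × 3000) = 0.02119.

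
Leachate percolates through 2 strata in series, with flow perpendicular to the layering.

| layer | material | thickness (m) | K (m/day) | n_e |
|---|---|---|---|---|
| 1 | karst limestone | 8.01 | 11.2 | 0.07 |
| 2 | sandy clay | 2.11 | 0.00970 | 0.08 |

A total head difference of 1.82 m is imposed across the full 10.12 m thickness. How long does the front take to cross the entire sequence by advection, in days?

With flow normal to the layers, continuity requires the same specific discharge q through every layer.
Σ(b_i/K_i) = 8.01/11.2 + 2.11/0.00970 = 218.2 d.
q = Δh / Σ(b_i/K_i) = 1.82 / 218.2 = 0.008339 m/day.
In each layer the seepage velocity is v_i = q/n_i, so the layer transit time is t_i = b_i·n_i / q:
  layer 1 (karst limestone): t_1 = 8.01 × 0.07 / 0.008339 = 67.24 d
  layer 2 (sandy clay): t_2 = 2.11 × 0.08 / 0.008339 = 20.24 d
Total t = Σ t_i = 87.48 days.

87.5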